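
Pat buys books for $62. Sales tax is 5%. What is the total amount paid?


Calculate the tax:
5% of $62 = $3.10
Add tax to price:
$62 + $3.10 = $65.10

$65.10


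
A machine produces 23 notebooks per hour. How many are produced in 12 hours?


Production rate: 23 notebooks per hour
Time: 12 hours
Total: 23 x 12 = 276 notebooks

276 notebooks


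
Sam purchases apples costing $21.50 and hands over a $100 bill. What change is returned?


Start with the amount paid:
$100
Subtract the price:
$100 - $21.50 = $78.50

$78.50


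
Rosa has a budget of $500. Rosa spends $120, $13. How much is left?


Add up expenses:
$120 + $13 = $133
Subtract from budget:
$500 - $133 = $367

$367


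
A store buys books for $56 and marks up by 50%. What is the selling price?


Calculate the markup amount:
50% of $56 = $28
Add to cost:
$56 + $28 = $84

$84


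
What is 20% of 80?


Convert percentage to decimal:
20% = 0.2
Multiply:
80 x 0.2 = 16

16


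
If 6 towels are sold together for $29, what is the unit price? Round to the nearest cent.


Total cost: $29
Number of items: 6
Unit price: $29 / 6 = $4.8333... ≈ $4.83

$4.83


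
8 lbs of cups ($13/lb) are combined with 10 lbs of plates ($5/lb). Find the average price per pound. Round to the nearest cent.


Cost of cups:
8 x $13 = $104
Cost of plates:
10 x $5 = $50
Total cost: $104 + $50 = $154
Total weight: 18 lbs
Average: $154 / 18 = $8.5555... ≈ $8.56/lb

$8.56/lb


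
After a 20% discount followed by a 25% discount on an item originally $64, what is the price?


First discount:
20% of $64 = $12.80
Price after first discount:
$64 - $12.80 = $51.20
Second discount:
25% of $51.20 = $12.80
Final price:
$51.20 - $12.80 = $38.40

$38.40


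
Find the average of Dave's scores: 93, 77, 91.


Add the scores:
93 + 77 + 91 = 261
Divide by the number of tests:
261 / 3 = 87

87


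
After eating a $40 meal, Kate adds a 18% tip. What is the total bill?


Calculate the tip:
18% of $40 = $7.20
Add tip to meal cost:
$40 + $7.20 = $47.20

$47.20


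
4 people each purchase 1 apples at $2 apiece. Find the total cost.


Cost per person:
1 x $2 = $2
Group total:
4 x $2 = $8

$8


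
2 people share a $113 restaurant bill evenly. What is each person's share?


Total bill: $113
Number of people: 2
Each pays: $113 / 2 = $56.50

$56.50


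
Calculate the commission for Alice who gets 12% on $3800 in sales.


Convert rate to decimal:
12% = 0.12
Multiply by sales:
$3800 x 0.12 = $456

$456


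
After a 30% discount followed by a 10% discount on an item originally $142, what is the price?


First discount:
30% of $142 = $42.60
Price after first discount:
$142 - $42.60 = $99.40
Second discount:
10% of $99.40 = $9.94
Final price:
$99.40 - $9.94 = $89.46

$89.46


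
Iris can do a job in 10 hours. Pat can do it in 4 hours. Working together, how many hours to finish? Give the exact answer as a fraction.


Iris's rate: 1/10 of the job per hour
Pat's rate: 1/4 of the job per hour
Combined rate: 1/10 + 1/4 = 7/20 per hour
Time = 1 / (7/20) = 20/7 hours (≈ 2.86 hours)

20/7 hours


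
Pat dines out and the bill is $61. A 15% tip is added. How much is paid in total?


Calculate the tip:
15% of $61 = $9.15
Add tip to meal cost:
$61 + $9.15 = $70.15

$70.15


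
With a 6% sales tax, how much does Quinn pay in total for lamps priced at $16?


Calculate the tax:
6% of $16 = $0.96
Add tax to price:
$16 + $0.96 = $16.96

$16.96


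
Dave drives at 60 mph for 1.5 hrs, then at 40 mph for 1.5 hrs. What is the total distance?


Leg 1 distance:
60 x 1.5 = 90 miles
Leg 2 distance:
40 x 1.5 = 60 miles
Total distance:
90 + 60 = 150 miles

150 miles


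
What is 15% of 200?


Convert percentage to decimal:
15% = 0.15
Multiply:
200 x 0.15 = 30

30


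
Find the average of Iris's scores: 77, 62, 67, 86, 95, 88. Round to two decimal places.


Add the scores:
77 + 62 + 67 + 86 + 95 + 88 = 475
Divide by the number of tests:
475 / 6 = 79.1666... ≈ 79.17

79.17


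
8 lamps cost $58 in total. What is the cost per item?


Total cost: $58
Number of items: 8
Unit price: $58 / 8 = $7.25

$7.25


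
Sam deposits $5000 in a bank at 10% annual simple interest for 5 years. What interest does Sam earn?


Use the formula I = P x R x T / 100
P x R x T = 5000 x 10 x 5 = 250000
I = 250000 / 100 = $2500

$2500


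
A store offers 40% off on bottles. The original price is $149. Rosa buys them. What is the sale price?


Calculate the discount amount:
40% of $149 = $59.60
Subtract from original:
$149 - $59.60 = $89.40

$89.40


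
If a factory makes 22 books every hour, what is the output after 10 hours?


Production rate: 22 books per hour
Time: 10 hours
Total: 22 x 10 = 220 books

220 books


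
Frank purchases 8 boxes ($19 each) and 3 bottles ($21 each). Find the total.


Cost of boxes:
8 x $19 = $152
Cost of bottles:
3 x $21 = $63
Add both:
$152 + $63 = $215

$215


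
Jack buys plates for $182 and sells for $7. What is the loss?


Selling price = $7
Cost price = $182
Loss = cost price - selling price:
Loss = $182 - $7 = $175

$175


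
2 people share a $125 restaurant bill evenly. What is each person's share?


Total bill: $125
Number of people: 2
Each pays: $125 / 2 = $62.50

$62.50


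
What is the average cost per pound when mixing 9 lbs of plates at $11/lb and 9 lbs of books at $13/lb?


Cost of plates:
9 x $11 = $99
Cost of books:
9 x $13 = $117
Total cost: $99 + $117 = $216
Total weight: 18 lbs
Average: $216 / 18 = $12/lb

$12/lb


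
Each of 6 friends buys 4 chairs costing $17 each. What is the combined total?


Cost per person:
4 x $17 = $68
Group total:
6 x $68 = $408

$408


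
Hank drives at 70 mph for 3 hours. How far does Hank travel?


Use the formula: distance = speed x time
Speed = 70 mph, Time = 3 hours
70 x 3 = 210 miles

210 miles


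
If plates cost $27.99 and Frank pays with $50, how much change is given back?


Start with the amount paid:
$50
Subtract the price:
$50 - $27.99 = $22.01

$22.01


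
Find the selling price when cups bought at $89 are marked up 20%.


Calculate the markup amount:
20% of $89 = $17.80
Add to cost:
$89 + $17.80 = $106.80

$106.80


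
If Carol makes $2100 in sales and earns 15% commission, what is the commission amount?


Convert rate to decimal:
15% = 0.15
Multiply by sales:
$2100 x 0.15 = $315

$315


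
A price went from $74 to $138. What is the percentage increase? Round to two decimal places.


Find the absolute change:
|138 - 74| = 64
Divide by original and multiply by 100:
64 / 74 x 100 = 86.4864...% ≈ 86.49%

86.49%


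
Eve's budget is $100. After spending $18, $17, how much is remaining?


Add up expenses:
$18 + $17 = $35
Subtract from budget:
$100 - $35 = $65

$65


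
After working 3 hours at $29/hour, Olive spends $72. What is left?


Calculate earnings:
3 x $29 = $87
Subtract spending:
$87 - $72 = $15

$15


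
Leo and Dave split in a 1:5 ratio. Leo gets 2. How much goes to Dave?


Find the multiplier:
2 / 1 = 2
Apply to Dave's share:
5 x 2 = 10

10


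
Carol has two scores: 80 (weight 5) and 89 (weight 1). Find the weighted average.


Weighted sum:
5 x 80 + 1 x 89 = 489
Total weight:
5 + 1 = 6
Weighted average:
489 / 6 = 81.5

81.5


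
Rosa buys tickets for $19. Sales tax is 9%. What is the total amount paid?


Calculate the tax:
9% of $19 = $1.71
Add tax to price:
$19 + $1.71 = $20.71

$20.71


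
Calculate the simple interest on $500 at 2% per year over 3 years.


Use the formula I = P x R x T / 100
P x R x T = 500 x 2 x 3 = 3000
I = 3000 / 100 = $30

$30


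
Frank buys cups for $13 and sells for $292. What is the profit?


Selling price = $292
Cost price = $13
Profit = selling price - cost price:
Profit = $292 - $13 = $279

$279


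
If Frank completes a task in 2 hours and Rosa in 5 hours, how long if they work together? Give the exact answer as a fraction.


Frank's rate: 1/2 of the job per hour
Rosa's rate: 1/5 of the job per hour
Combined rate: 1/2 + 1/5 = 7/10 per hour
Time = 1 / (7/10) = 10/7 hours (≈ 1.43 hours)

10/7 hours


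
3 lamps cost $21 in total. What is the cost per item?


Total cost: $21
Number of items: 3
Unit price: $21 / 3 = $7

$7


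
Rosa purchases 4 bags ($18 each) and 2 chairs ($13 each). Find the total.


Cost of bags:
4 x $18 = $72
Cost of chairs:
2 x $13 = $26
Add both:
$72 + $26 = $98

$98


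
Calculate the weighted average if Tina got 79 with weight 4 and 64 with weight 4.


Weighted sum:
4 x 79 + 4 x 64 = 572
Total weight:
4 + 4 = 8
Weighted average:
572 / 8 = 71.5

71.5


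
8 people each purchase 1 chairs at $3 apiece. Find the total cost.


Cost per person:
1 x $3 = $3
Group total:
8 x $3 = $24

$24


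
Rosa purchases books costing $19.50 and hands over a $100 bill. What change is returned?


Start with the amount paid:
$100
Subtract the price:
$100 - $19.50 = $80.50

$80.50


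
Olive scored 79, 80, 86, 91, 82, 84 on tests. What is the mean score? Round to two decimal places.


Add the scores:
79 + 80 + 86 + 91 + 82 + 84 = 502
Divide by the number of tests:
502 / 6 = 83.6666... ≈ 83.67

83.67


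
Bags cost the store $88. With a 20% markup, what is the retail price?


Calculate the markup amount:
20% of $88 = $17.60
Add to cost:
$88 + $17.60 = $105.60

$105.60


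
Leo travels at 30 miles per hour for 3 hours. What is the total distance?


Use the formula: distance = speed x time
Speed = 30 mph, Time = 3 hours
30 x 3 = 90 miles

90 miles


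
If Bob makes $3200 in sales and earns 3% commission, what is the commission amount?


Convert rate to decimal:
3% = 0.03
Multiply by sales:
$3200 x 0.03 = $96

$96


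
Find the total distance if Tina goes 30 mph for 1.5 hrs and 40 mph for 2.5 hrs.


Leg 1 distance:
30 x 1.5 = 45 miles
Leg 2 distance:
40 x 2.5 = 100 miles
Total distance:
45 + 100 = 145 miles

145 miles


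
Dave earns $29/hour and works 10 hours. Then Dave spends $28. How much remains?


Calculate earnings:
10 x $29 = $290
Subtract spending:
$290 - $28 = $262

$262


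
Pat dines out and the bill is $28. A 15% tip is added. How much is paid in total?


Calculate the tip:
15% of $28 = $4.20
Add tip to meal cost:
$28 + $4.20 = $32.20

$32.20


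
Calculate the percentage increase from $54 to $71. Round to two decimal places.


Find the absolute change:
|71 - 54| = 17
Divide by original and multiply by 100:
17 / 54 x 100 = 31.4814...% ≈ 31.48%

31.48%


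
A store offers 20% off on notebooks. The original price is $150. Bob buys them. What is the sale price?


Calculate the discount amount:
20% of $150 = $30
Subtract from original:
$150 - $30 = $120

$120


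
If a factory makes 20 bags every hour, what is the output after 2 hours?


Production rate: 20 bags per hour
Time: 2 hours
Total: 20 x 2 = 40 bags

40 bags


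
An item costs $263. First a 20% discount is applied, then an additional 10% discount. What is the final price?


First discount:
20% of $263 = $52.60
Price after first discount:
$263 - $52.60 = $210.40
Second discount:
10% of $210.40 = $21.04
Final price:
$210.40 - $21.04 = $189.36

$189.36


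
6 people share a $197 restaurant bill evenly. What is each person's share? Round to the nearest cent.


Total bill: $197
Number of people: 6
Each pays: $197 / 6 = $32.8333... ≈ $32.83

$32.83


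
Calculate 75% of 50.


Convert percentage to decimal:
75% = 0.75
Multiply:
50 x 0.75 = 37.5

37.5


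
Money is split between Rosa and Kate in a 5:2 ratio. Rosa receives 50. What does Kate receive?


Find the multiplier:
50 / 5 = 10
Apply to Kate's share:
2 x 10 = 20

20


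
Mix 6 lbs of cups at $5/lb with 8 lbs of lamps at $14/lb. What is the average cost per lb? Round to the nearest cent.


Cost of cups:
6 x $5 = $30
Cost of lamps:
8 x $14 = $112
Total cost: $30 + $112 = $142
Total weight: 14 lbs
Average: $142 / 14 = $10.1428... ≈ $10.14/lb

$10.14/lb


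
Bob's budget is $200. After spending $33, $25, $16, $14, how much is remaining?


Add up expenses:
$33 + $25 + $16 + $14 = $88
Subtract from budget:
$200 - $88 = $112

$112


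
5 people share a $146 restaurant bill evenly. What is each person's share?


Total bill: $146
Number of people: 5
Each pays: $146 / 5 = $29.20

$29.20


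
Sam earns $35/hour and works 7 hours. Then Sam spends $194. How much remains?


Calculate earnings:
7 x $35 = $245
Subtract spending:
$245 - $194 = $51

$51


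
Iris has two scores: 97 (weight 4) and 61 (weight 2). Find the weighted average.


Weighted sum:
4 x 97 + 2 x 61 = 510
Total weight:
4 + 2 = 6
Weighted average:
510 / 6 = 85

85


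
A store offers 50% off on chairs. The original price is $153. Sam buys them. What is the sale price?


Calculate the discount amount:
50% of $153 = $76.50
Subtract from original:
$153 - $76.50 = $76.50

$76.50


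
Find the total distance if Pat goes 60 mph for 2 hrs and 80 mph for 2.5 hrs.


Leg 1 distance:
60 x 2 = 120 miles
Leg 2 distance:
80 x 2.5 = 200 miles
Total distance:
120 + 200 = 320 miles

320 miles


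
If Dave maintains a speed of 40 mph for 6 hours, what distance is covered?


Use the formula: distance = speed x time
Speed = 40 mph, Time = 6 hours
40 x 6 = 240 miles

240 miles


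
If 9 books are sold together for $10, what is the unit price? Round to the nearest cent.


Total cost: $10
Number of items: 9
Unit price: $10 / 9 = $1.1111... ≈ $1.11

$1.11


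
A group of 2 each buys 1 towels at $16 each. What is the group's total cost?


Cost per person:
1 x $16 = $16
Group total:
2 x $16 = $32

$32


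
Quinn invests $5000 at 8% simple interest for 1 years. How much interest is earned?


Use the formula I = P x R x T / 100
P x R x T = 5000 x 8 x 1 = 40000
I = 40000 / 100 = $400

$400


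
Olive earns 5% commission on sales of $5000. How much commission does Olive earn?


Convert rate to decimal:
5% = 0.05
Multiply by sales:
$5000 x 0.05 = $250

$250


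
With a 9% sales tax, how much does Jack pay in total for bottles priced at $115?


Calculate the tax:
9% of $115 = $10.35
Add tax to price:
$115 + $10.35 = $125.35

$125.35


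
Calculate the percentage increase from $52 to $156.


Find the absolute change:
|156 - 52| = 104
Divide by original and multiply by 100:
104 / 52 x 100 = 200%

200%


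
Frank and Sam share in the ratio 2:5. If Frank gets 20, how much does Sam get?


Find the multiplier:
20 / 2 = 10
Apply to Sam's share:
5 x 10 = 50

50


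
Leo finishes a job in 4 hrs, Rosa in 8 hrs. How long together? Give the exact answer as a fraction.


Leo's rate: 1/4 of the job per hour
Rosa's rate: 1/8 of the job per hour
Combined rate: 1/4 + 1/8 = 3/8 per hour
Time = 1 / (3/8) = 8/3 hours (≈ 2.67 hours)

8/3 hours


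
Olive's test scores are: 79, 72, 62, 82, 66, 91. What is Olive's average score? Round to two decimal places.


Add the scores:
79 + 72 + 62 + 82 + 66 + 91 = 452
Divide by the number of tests:
452 / 6 = 75.3333... ≈ 75.33

75.33


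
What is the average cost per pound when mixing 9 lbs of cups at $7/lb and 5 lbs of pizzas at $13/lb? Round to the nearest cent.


Cost of cups:
9 x $7 = $63
Cost of pizzas:
5 x $13 = $65
Total cost: $63 + $65 = $128
Total weight: 14 lbs
Average: $128 / 14 = $9.1428... ≈ $9.14/lb

$9.14/lb


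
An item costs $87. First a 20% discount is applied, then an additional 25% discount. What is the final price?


First discount:
20% of $87 = $17.40
Price after first discount:
$87 - $17.40 = $69.60
Second discount:
25% of $69.60 = $17.40
Final price:
$69.60 - $17.40 = $52.20

$52.20


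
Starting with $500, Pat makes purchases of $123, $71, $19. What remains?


Add up expenses:
$123 + $71 + $19 = $213
Subtract from budget:
$500 - $213 = $287

$287


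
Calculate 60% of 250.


Convert percentage to decimal:
60% = 0.6
Multiply:
250 x 0.6 = 150

150


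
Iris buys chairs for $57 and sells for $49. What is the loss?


Selling price = $49
Cost price = $57
Loss = cost price - selling price:
Loss = $57 - $49 = $8

$8


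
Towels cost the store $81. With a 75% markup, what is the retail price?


Calculate the markup amount:
75% of $81 = $60.75
Add to cost:
$81 + $60.75 = $141.75

$141.75


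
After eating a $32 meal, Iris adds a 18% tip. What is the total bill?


Calculate the tip:
18% of $32 = $5.76
Add tip to meal cost:
$32 + $5.76 = $37.76

$37.76


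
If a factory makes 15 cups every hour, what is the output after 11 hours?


Production rate: 15 cups per hour
Time: 11 hours
Total: 15 x 11 = 165 cups

165 cups


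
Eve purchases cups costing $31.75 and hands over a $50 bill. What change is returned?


Start with the amount paid:
$50
Subtract the price:
$50 - $31.75 = $18.25

$18.25


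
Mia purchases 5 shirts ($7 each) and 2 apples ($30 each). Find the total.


Cost of shirts:
5 x $7 = $35
Cost of apples:
2 x $30 = $60
Add both:
$35 + $60 = $95

$95


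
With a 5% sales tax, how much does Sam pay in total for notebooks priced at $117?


Calculate the tax:
5% of $117 = $5.85
Add tax to price:
$117 + $5.85 = $122.85

$122.85


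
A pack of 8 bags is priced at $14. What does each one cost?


Total cost: $14
Number of items: 8
Unit price: $14 / 8 = $1.75

$1.75


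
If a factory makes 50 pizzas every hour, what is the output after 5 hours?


Production rate: 50 pizzas per hour
Time: 5 hours
Total: 50 x 5 = 250 pizzas

250 pizzas


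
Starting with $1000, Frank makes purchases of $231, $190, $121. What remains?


Add up expenses:
$231 + $190 + $121 = $542
Subtract from budget:
$1000 - $542 = $458

$458


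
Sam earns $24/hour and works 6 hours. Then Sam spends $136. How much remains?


Calculate earnings:
6 x $24 = $144
Subtract spending:
$144 - $136 = $8

$8


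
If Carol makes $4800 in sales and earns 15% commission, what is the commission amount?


Convert rate to decimal:
15% = 0.15
Multiply by sales:
$4800 x 0.15 = $720

$720


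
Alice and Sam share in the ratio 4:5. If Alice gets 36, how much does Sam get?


Find the multiplier:
36 / 4 = 9
Apply to Sam's share:
5 x 9 = 45

45


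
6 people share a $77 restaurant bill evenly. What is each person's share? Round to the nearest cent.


Total bill: $77
Number of people: 6
Each pays: $77 / 6 = $12.8333... ≈ $12.83

$12.83


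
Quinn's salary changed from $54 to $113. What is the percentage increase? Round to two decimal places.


Find the absolute change:
|113 - 54| = 59
Divide by original and multiply by 100:
59 / 54 x 100 = 109.2592...% ≈ 109.26%

109.26%


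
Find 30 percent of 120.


Convert percentage to decimal:
30% = 0.3
Multiply:
120 x 0.3 = 36

36


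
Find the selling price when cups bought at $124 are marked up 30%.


Calculate the markup amount:
30% of $124 = $37.20
Add to cost:
$124 + $37.20 = $161.20

$161.20


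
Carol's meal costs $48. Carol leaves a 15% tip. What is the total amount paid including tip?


Calculate the tip:
15% of $48 = $7.20
Add tip to meal cost:
$48 + $7.20 = $55.20

$55.20


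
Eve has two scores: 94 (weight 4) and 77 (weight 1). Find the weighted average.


Weighted sum:
4 x 94 + 1 x 77 = 453
Total weight:
4 + 1 = 5
Weighted average:
453 / 5 = 90.6

90.6


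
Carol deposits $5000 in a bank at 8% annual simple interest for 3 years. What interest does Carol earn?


Use the formula I = P x R x T / 100
P x R x T = 5000 x 8 x 3 = 120000
I = 120000 / 100 = $1200

$1200


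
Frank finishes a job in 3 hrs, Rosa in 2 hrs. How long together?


Frank's rate: 1/3 of the job per hour
Rosa's rate: 1/2 of the job per hour
Combined rate: 1/3 + 1/2 = 5/6 per hour
Time = 1 / (5/6) = 6/5 = 1.2 hours

1.2 hours


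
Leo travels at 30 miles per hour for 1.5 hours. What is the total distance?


Use the formula: distance = speed x time
Speed = 30 mph, Time = 1.5 hours
30 x 1.5 = 45 miles

45 miles


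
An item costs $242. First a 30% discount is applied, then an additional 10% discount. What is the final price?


First discount:
30% of $242 = $72.60
Price after first discount:
$242 - $72.60 = $169.40
Second discount:
10% of $169.40 = $16.94
Final price:
$169.40 - $16.94 = $152.46

$152.46


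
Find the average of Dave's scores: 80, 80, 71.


Add the scores:
80 + 80 + 71 = 231
Divide by the number of tests:
231 / 3 = 77

77


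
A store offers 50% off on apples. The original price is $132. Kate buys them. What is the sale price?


Calculate the discount amount:
50% of $132 = $66
Subtract from original:
$132 - $66 = $66

$66


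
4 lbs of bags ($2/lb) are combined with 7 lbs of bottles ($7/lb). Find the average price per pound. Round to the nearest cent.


Cost of bags:
4 x $2 = $8
Cost of bottles:
7 x $7 = $49
Total cost: $8 + $49 = $57
Total weight: 11 lbs
Average: $57 / 11 = $5.1818... ≈ $5.18/lb

$5.18/lb


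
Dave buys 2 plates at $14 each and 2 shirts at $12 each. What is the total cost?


Cost of plates:
2 x $14 = $28
Cost of shirts:
2 x $12 = $24
Add both:
$28 + $24 = $52

$52


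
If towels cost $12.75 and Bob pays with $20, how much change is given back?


Start with the amount paid:
$20
Subtract the price:
$20 - $12.75 = $7.25

$7.25


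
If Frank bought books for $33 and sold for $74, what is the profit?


Selling price = $74
Cost price = $33
Profit = selling price - cost price:
Profit = $74 - $33 = $41

$41


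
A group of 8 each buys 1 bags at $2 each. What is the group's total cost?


Cost per person:
1 x $2 = $2
Group total:
8 x $2 = $16

$16


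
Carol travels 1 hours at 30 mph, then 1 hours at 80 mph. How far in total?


Leg 1 distance:
30 x 1 = 30 miles
Leg 2 distance:
80 x 1 = 80 miles
Total distance:
30 + 80 = 110 miles

110 miles


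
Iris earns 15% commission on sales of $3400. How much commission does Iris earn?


Convert rate to decimal:
15% = 0.15
Multiply by sales:
$3400 x 0.15 = $510

$510


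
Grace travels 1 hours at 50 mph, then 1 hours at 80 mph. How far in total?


Leg 1 distance:
50 x 1 = 50 miles
Leg 2 distance:
80 x 1 = 80 miles
Total distance:
50 + 80 = 130 miles

130 miles


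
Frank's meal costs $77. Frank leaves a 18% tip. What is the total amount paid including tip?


Calculate the tip:
18% of $77 = $13.86
Add tip to meal cost:
$77 + $13.86 = $90.86

$90.86


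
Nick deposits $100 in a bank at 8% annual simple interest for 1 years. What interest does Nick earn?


Use the formula I = P x R x T / 100
P x R x T = 100 x 8 x 1 = 800
I = 800 / 100 = $8

$8


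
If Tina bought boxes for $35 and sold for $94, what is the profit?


Selling price = $94
Cost price = $35
Profit = selling price - cost price:
Profit = $94 - $35 = $59

$59


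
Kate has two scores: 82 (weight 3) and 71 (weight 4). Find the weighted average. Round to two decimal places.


Weighted sum:
3 x 82 + 4 x 71 = 530
Total weight:
3 + 4 = 7
Weighted average:
530 / 7 = 75.7142... ≈ 75.71

75.71


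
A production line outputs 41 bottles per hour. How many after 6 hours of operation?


Production rate: 41 bottles per hour
Time: 6 hours
Total: 41 x 6 = 246 bottles

246 bottles


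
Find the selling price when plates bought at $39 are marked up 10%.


Calculate the markup amount:
10% of $39 = $3.90
Add to cost:
$39 + $3.90 = $42.90

$42.90


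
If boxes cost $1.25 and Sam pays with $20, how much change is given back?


Start with the amount paid:
$20
Subtract the price:
$20 - $1.25 = $18.75

$18.75


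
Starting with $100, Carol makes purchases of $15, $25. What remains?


Add up expenses:
$15 + $25 = $40
Subtract from budget:
$100 - $40 = $60

$60


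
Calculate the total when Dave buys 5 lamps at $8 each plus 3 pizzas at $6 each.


Cost of lamps:
5 x $8 = $40
Cost of pizzas:
3 x $6 = $18
Add both:
$40 + $18 = $58

$58


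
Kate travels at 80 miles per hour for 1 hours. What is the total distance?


Use the formula: distance = speed x time
Speed = 80 mph, Time = 1 hours
80 x 1 = 80 miles

80 miles


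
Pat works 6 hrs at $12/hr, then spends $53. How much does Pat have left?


Calculate earnings:
6 x $12 = $72
Subtract spending:
$72 - $53 = $19

$19


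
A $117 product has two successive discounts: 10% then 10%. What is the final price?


First discount:
10% of $117 = $11.70
Price after first discount:
$117 - $11.70 = $105.30
Second discount:
10% of $105.30 = $10.53
Final price:
$105.30 - $10.53 = $94.77

$94.77


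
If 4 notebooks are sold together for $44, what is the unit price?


Total cost: $44
Number of items: 4
Unit price: $44 / 4 = $11

$11


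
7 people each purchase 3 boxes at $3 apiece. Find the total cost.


Cost per person:
3 x $3 = $9
Group total:
7 x $9 = $63

$63


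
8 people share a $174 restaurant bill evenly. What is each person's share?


Total bill: $174
Number of people: 8
Each pays: $174 / 8 = $21.75

$21.75


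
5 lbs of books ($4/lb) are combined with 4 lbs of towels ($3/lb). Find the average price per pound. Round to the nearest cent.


Cost of books:
5 x $4 = $20
Cost of towels:
4 x $3 = $12
Total cost: $20 + $12 = $32
Total weight: 9 lbs
Average: $32 / 9 = $3.5555... ≈ $3.56/lb

$3.56/lb


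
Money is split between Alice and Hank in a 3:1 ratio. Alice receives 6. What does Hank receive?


Find the multiplier:
6 / 3 = 2
Apply to Hank's share:
1 x 2 = 2

2


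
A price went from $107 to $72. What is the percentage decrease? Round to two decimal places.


Find the absolute change:
|72 - 107| = 35
Divide by original and multiply by 100:
35 / 107 x 100 = 32.7102...% ≈ 32.71%

32.71%


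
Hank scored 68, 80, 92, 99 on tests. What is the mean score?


Add the scores:
68 + 80 + 92 + 99 = 339
Divide by the number of tests:
339 / 4 = 84.75

84.75


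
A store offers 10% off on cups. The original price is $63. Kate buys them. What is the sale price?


Calculate the discount amount:
10% of $63 = $6.30
Subtract from original:
$63 - $6.30 = $56.70

$56.70


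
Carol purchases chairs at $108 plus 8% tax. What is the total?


Calculate the tax:
8% of $108 = $8.64
Add tax to price:
$108 + $8.64 = $116.64

$116.64


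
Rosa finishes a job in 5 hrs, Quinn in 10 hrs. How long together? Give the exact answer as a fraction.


Rosa's rate: 1/5 of the job per hour
Quinn's rate: 1/10 of the job per hour
Combined rate: 1/5 + 1/10 = 3/10 per hour
Time = 1 / (3/10) = 10/3 hours (≈ 3.33 hours)

10/3 hours


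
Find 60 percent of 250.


Convert percentage to decimal:
60% = 0.6
Multiply:
250 x 0.6 = 150

150


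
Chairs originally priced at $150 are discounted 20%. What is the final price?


Calculate the discount amount:
20% of $150 = $30
Subtract from original:
$150 - $30 = $120

$120


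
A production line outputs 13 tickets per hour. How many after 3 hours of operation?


Production rate: 13 tickets per hour
Time: 3 hours
Total: 13 x 3 = 39 tickets

39 tickets


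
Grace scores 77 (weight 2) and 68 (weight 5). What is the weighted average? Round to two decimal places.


Weighted sum:
2 x 77 + 5 x 68 = 494
Total weight:
2 + 5 = 7
Weighted average:
494 / 7 = 70.5714... ≈ 70.57

70.57


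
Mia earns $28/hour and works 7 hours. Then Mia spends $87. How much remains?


Calculate earnings:
7 x $28 = $196
Subtract spending:
$196 - $87 = $109

$109


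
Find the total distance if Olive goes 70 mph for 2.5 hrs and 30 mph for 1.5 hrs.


Leg 1 distance:
70 x 2.5 = 175 miles
Leg 2 distance:
30 x 1.5 = 45 miles
Total distance:
175 + 45 = 220 miles

220 miles


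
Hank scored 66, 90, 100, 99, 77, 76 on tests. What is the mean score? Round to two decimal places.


Add the scores:
66 + 90 + 100 + 99 + 77 + 76 = 508
Divide by the number of tests:
508 / 6 = 84.6666... ≈ 84.67

84.67


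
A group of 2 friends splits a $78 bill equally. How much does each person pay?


Total bill: $78
Number of people: 2
Each pays: $78 / 2 = $39

$39


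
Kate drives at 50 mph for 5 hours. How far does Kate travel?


Use the formula: distance = speed x time
Speed = 50 mph, Time = 5 hours
50 x 5 = 250 miles

250 miles


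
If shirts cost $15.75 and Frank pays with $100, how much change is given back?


Start with the amount paid:
$100
Subtract the price:
$100 - $15.75 = $84.25

$84.25


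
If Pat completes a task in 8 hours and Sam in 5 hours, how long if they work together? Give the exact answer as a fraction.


Pat's rate: 1/8 of the job per hour
Sam's rate: 1/5 of the job per hour
Combined rate: 1/8 + 1/5 = 13/40 per hour
Time = 1 / (13/40) = 40/13 hours (≈ 3.08 hours)

40/13 hours


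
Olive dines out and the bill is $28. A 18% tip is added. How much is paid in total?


Calculate the tip:
18% of $28 = $5.04
Add tip to meal cost:
$28 + $5.04 = $33.04

$33.04


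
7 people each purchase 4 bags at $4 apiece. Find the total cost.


Cost per person:
4 x $4 = $16
Group total:
7 x $16 = $112

$112


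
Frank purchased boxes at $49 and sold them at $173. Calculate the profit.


Selling price = $173
Cost price = $49
Profit = selling price - cost price:
Profit = $173 - $49 = $124

$124


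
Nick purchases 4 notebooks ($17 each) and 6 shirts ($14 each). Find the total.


Cost of notebooks:
4 x $17 = $68
Cost of shirts:
6 x $14 = $84
Add both:
$68 + $84 = $152

$152


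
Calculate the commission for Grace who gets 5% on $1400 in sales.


Convert rate to decimal:
5% = 0.05
Multiply by sales:
$1400 x 0.05 = $70

$70


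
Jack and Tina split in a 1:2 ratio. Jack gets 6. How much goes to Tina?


Find the multiplier:
6 / 1 = 6
Apply to Tina's share:
2 x 6 = 12

12


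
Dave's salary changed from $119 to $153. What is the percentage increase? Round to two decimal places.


Find the absolute change:
|153 - 119| = 34
Divide by original and multiply by 100:
34 / 119 x 100 = 28.5714...% ≈ 28.57%

28.57%


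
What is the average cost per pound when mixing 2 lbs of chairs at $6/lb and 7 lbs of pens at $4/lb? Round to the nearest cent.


Cost of chairs:
2 x $6 = $12
Cost of pens:
7 x $4 = $28
Total cost: $12 + $28 = $40
Total weight: 9 lbs
Average: $40 / 9 = $4.4444... ≈ $4.44/lb

$4.44/lb


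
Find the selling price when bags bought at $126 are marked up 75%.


Calculate the markup amount:
75% of $126 = $94.50
Add to cost:
$126 + $94.50 = $220.50

$220.50


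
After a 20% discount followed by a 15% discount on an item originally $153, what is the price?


First discount:
20% of $153 = $30.60
Price after first discount:
$153 - $30.60 = $122.40
Second discount:
15% of $122.40 = $18.36
Final price:
$122.40 - $18.36 = $104.04

$104.04


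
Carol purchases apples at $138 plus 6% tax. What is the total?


Calculate the tax:
6% of $138 = $8.28
Add tax to price:
$138 + $8.28 = $146.28

$146.28


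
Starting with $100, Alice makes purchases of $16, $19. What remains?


Add up expenses:
$16 + $19 = $35
Subtract from budget:
$100 - $35 = $65

$65


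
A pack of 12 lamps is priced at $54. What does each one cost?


Total cost: $54
Number of items: 12
Unit price: $54 / 12 = $4.50

$4.50


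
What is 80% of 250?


Convert percentage to decimal:
80% = 0.8
Multiply:
250 x 0.8 = 200

200


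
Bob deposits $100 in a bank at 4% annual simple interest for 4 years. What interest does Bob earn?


Use the formula I = P x R x T / 100
P x R x T = 100 x 4 x 4 = 1600
I = 1600 / 100 = $16

$16


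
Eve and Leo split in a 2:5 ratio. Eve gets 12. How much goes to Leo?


Find the multiplier:
12 / 2 = 6
Apply to Leo's share:
5 x 6 = 30

30


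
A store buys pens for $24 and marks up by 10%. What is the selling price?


Calculate the markup amount:
10% of $24 = $2.40
Add to cost:
$24 + $2.40 = $26.40

$26.40


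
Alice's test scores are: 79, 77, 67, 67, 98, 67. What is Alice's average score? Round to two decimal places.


Add the scores:
79 + 77 + 67 + 67 + 98 + 67 = 455
Divide by the number of tests:
455 / 6 = 75.8333... ≈ 75.83

75.83


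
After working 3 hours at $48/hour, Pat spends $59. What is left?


Calculate earnings:
3 x $48 = $144
Subtract spending:
$144 - $59 = $85

$85


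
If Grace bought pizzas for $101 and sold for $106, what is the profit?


Selling price = $106
Cost price = $101
Profit = selling price - cost price:
Profit = $106 - $101 = $5

$5


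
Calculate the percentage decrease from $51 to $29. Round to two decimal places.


Find the absolute change:
|29 - 51| = 22
Divide by original and multiply by 100:
22 / 51 x 100 = 43.1372...% ≈ 43.14%

43.14%


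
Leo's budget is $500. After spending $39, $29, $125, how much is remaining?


Add up expenses:
$39 + $29 + $125 = $193
Subtract from budget:
$500 - $193 = $307

$307


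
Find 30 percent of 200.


Convert percentage to decimal:
30% = 0.3
Multiply:
200 x 0.3 = 60

60


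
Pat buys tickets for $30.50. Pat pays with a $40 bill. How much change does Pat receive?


Start with the amount paid:
$40
Subtract the price:
$40 - $30.50 = $9.50

$9.50


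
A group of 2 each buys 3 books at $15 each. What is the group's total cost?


Cost per person:
3 x $15 = $45
Group total:
2 x $45 = $90

$90


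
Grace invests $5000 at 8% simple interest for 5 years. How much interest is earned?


Use the formula I = P x R x T / 100
P x R x T = 5000 x 8 x 5 = 200000
I = 200000 / 100 = $2000

$2000


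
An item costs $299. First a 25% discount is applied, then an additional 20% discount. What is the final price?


First discount:
25% of $299 = $74.75
Price after first discount:
$299 - $74.75 = $224.25
Second discount:
20% of $224.25 = $44.85
Final price:
$224.25 - $44.85 = $179.40

$179.40


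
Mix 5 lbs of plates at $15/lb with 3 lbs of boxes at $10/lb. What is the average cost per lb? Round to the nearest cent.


Cost of plates:
5 x $15 = $75
Cost of boxes:
3 x $10 = $30
Total cost: $75 + $30 = $105
Total weight: 8 lbs
Average: $105 / 8 = $13.125 ≈ $13.13/lb

$13.13/lb


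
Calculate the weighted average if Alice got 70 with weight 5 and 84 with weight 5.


Weighted sum:
5 x 70 + 5 x 84 = 770
Total weight:
5 + 5 = 10
Weighted average:
770 / 10 = 77

77


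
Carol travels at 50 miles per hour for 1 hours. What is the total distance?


Use the formula: distance = speed x time
Speed = 50 mph, Time = 1 hours
50 x 1 = 50 miles

50 miles


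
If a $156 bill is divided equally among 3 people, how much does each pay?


Total bill: $156
Number of people: 3
Each pays: $156 / 3 = $52

$52


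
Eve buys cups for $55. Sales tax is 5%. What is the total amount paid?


Calculate the tax:
5% of $55 = $2.75
Add tax to price:
$55 + $2.75 = $57.75

$57.75


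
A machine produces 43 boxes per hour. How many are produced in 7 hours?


Production rate: 43 boxes per hour
Time: 7 hours
Total: 43 x 7 = 301 boxes

301 boxes


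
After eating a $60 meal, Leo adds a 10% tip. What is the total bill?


Calculate the tip:
10% of $60 = $6
Add tip to meal cost:
$60 + $6 = $66

$66


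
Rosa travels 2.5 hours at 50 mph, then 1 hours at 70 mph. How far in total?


Leg 1 distance:
50 x 2.5 = 125 miles
Leg 2 distance:
70 x 1 = 70 miles
Total distance:
125 + 70 = 195 miles

195 miles


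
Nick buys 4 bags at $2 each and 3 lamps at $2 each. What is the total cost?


Cost of bags:
4 x $2 = $8
Cost of lamps:
3 x $2 = $6
Add both:
$8 + $6 = $14

$14


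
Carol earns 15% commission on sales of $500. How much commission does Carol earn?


Convert rate to decimal:
15% = 0.15
Multiply by sales:
$500 x 0.15 = $75

$75


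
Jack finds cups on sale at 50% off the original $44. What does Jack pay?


Calculate the discount amount:
50% of $44 = $22
Subtract from original:
$44 - $22 = $22

$22


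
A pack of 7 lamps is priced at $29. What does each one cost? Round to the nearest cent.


Total cost: $29
Number of items: 7
Unit price: $29 / 7 = $4.1428... ≈ $4.14

$4.14


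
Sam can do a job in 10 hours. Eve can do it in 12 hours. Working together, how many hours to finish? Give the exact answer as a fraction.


Sam's rate: 1/10 of the job per hour
Eve's rate: 1/12 of the job per hour
Combined rate: 1/10 + 1/12 = 11/60 per hour
Time = 1 / (11/60) = 60/11 hours (≈ 5.45 hours)

60/11 hours


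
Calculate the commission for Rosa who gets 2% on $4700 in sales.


Convert rate to decimal:
2% = 0.02
Multiply by sales:
$4700 x 0.02 = $94

$94


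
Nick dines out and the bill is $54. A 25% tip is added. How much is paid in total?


Calculate the tip:
25% of $54 = $13.50
Add tip to meal cost:
$54 + $13.50 = $67.50

$67.50


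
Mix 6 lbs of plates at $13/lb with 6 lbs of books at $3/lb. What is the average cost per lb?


Cost of plates:
6 x $13 = $78
Cost of books:
6 x $3 = $18
Total cost: $78 + $18 = $96
Total weight: 12 lbs
Average: $96 / 12 = $8/lb

$8/lb


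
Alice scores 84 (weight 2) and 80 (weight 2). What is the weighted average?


Weighted sum:
2 x 84 + 2 x 80 = 328
Total weight:
2 + 2 = 4
Weighted average:
328 / 4 = 82

82


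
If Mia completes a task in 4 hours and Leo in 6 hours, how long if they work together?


Mia's rate: 1/4 of the job per hour
Leo's rate: 1/6 of the job per hour
Combined rate: 1/4 + 1/6 = 5/12 per hour
Time = 1 / (5/12) = 12/5 = 2.4 hours

2.4 hours


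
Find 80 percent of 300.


Convert percentage to decimal:
80% = 0.8
Multiply:
300 x 0.8 = 240

240


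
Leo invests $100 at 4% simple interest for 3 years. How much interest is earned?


Use the formula I = P x R x T / 100
P x R x T = 100 x 4 x 3 = 1200
I = 1200 / 100 = $12

$12


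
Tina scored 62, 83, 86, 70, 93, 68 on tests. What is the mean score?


Add the scores:
62 + 83 + 86 + 70 + 93 + 68 = 462
Divide by the number of tests:
462 / 6 = 77

77


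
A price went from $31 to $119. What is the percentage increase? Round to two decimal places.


Find the absolute change:
|119 - 31| = 88
Divide by original and multiply by 100:
88 / 31 x 100 = 283.8709...% ≈ 283.87%

283.87%


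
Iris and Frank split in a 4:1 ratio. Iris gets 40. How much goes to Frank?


Find the multiplier:
40 / 4 = 10
Apply to Frank's share:
1 x 10 = 10

10


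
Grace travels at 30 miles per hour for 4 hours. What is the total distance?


Use the formula: distance = speed x time
Speed = 30 mph, Time = 4 hours
30 x 4 = 120 miles

120 miles


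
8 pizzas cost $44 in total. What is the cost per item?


Total cost: $44
Number of items: 8
Unit price: $44 / 8 = $5.50

$5.50


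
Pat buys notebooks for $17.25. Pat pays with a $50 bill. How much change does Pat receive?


Start with the amount paid:
$50
Subtract the price:
$50 - $17.25 = $32.75

$32.75


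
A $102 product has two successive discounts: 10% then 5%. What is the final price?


First discount:
10% of $102 = $10.20
Price after first discount:
$102 - $10.20 = $91.80
Second discount:
5% of $91.80 = $4.59
Final price:
$91.80 - $4.59 = $87.21

$87.21


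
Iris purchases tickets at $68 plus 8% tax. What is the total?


Calculate the tax:
8% of $68 = $5.44
Add tax to price:
$68 + $5.44 = $73.44

$73.44


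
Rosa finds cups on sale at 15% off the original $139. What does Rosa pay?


Calculate the discount amount:
15% of $139 = $20.85
Subtract from original:
$139 - $20.85 = $118.15

$118.15


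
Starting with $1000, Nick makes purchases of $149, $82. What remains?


Add up expenses:
$149 + $82 = $231
Subtract from budget:
$1000 - $231 = $769

$769
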